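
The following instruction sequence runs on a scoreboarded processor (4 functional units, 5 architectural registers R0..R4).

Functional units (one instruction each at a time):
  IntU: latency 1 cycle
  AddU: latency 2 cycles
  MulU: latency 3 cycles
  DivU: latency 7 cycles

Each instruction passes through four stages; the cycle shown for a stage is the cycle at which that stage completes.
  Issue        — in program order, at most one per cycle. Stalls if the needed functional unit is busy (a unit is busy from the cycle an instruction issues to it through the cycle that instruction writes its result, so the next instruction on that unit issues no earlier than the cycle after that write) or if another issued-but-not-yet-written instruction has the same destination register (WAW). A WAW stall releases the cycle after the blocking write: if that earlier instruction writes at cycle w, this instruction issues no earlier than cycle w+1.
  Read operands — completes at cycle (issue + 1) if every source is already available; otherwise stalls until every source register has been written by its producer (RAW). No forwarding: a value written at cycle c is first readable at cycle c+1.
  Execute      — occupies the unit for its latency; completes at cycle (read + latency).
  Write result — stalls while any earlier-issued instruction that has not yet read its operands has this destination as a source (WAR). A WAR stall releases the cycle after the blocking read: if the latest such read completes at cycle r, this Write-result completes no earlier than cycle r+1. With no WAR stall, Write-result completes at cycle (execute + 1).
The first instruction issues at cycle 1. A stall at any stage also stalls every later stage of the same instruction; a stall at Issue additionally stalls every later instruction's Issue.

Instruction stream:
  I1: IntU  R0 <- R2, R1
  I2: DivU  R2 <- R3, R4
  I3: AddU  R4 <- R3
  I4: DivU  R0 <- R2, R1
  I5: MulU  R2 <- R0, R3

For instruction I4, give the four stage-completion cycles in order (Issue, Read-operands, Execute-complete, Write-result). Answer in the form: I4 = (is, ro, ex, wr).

I4 = (12, 13, 20, 21)

I1: IS=1 RO=2 EX=3 WR=4
I2: IS=2 RO=3 EX=10 WR=11
I3: IS=3 RO=4 EX=6 WR=7
I4: IS=12 RO=13 EX=20 WR=21  [struct: DivU busy until I2 writes@11]
I5: IS=13 RO=22 EX=25 WR=26  [RAW R0: wait I4 write@21]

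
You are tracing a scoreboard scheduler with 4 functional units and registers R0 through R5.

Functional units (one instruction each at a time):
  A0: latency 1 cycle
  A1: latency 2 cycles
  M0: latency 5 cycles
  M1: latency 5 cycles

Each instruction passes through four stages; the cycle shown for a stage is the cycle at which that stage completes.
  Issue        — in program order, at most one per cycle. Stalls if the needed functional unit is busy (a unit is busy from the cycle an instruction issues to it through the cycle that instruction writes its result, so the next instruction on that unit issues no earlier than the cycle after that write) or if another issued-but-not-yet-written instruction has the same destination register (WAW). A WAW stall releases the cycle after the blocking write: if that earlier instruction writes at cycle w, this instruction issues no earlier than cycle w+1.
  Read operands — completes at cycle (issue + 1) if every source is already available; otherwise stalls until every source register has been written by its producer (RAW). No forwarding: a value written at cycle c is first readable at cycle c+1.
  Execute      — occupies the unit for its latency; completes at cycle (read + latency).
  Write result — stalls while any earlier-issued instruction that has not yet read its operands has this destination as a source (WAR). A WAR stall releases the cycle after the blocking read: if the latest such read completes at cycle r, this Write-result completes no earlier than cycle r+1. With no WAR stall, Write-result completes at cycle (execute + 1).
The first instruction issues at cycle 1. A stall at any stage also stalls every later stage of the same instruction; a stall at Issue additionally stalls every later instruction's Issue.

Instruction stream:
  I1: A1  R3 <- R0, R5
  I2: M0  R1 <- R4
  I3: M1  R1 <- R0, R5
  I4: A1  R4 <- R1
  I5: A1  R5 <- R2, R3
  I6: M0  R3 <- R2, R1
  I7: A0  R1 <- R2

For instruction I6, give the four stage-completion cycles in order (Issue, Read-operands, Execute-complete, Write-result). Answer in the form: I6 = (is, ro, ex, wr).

I6 = (23, 24, 29, 30)

1) issue 1, read 2, done 4, write 5
2) issue 2, read 3, done 8, write 9
3) issue 10, read 11, done 16, write 17  <WAW R1: wait I2 write@9>
4) issue 11, read 18, done 20, write 21  <RAW R1: wait I3 write@17>
5) issue 22, read 23, done 25, write 26  <struct: A1 busy until I4 writes@21>
6) issue 23, read 24, done 29, write 30
7) issue 24, read 25, done 26, write 27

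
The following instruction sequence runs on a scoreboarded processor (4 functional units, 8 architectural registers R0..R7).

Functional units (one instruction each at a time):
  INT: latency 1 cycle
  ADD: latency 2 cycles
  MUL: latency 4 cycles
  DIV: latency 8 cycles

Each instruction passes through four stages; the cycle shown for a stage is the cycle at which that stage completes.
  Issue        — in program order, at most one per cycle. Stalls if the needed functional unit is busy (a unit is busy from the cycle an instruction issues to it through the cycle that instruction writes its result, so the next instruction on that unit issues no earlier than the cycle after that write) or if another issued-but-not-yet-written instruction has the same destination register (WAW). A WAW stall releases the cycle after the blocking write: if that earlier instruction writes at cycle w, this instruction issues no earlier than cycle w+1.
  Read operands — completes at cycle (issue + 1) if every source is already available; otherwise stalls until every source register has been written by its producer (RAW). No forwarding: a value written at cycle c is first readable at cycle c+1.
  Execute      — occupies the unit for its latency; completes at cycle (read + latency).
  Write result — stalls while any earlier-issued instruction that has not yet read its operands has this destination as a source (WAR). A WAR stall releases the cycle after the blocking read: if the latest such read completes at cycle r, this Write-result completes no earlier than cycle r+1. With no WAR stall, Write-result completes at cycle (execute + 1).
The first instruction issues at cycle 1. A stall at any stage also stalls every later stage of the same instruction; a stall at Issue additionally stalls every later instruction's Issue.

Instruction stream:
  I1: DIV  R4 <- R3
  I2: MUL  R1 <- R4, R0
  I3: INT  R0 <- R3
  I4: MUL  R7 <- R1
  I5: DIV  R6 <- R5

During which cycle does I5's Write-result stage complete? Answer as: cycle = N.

cycle 1: issue I1 (DIV)
cycle 2: I1 read-ops; issue I2 (MUL)
cycle 3: issue I3 (INT)
cycle 4: I3 read-ops
cycle 5: I3 finished on INT
cycle 10: I1 finished on DIV
cycle 11: I1→R4
cycle 12: I2 read-ops
cycle 13: I3→R0
cycle 16: I2 finished on MUL
cycle 17: I2→R1
cycle 18: issue I4 (MUL)
cycle 19: I4 read-ops; issue I5 (DIV)
cycle 20: I5 read-ops
cycle 23: I4 finished on MUL
cycle 24: I4→R7
cycle 28: I5 finished on DIV
cycle 29: I5→R6

cycle = 29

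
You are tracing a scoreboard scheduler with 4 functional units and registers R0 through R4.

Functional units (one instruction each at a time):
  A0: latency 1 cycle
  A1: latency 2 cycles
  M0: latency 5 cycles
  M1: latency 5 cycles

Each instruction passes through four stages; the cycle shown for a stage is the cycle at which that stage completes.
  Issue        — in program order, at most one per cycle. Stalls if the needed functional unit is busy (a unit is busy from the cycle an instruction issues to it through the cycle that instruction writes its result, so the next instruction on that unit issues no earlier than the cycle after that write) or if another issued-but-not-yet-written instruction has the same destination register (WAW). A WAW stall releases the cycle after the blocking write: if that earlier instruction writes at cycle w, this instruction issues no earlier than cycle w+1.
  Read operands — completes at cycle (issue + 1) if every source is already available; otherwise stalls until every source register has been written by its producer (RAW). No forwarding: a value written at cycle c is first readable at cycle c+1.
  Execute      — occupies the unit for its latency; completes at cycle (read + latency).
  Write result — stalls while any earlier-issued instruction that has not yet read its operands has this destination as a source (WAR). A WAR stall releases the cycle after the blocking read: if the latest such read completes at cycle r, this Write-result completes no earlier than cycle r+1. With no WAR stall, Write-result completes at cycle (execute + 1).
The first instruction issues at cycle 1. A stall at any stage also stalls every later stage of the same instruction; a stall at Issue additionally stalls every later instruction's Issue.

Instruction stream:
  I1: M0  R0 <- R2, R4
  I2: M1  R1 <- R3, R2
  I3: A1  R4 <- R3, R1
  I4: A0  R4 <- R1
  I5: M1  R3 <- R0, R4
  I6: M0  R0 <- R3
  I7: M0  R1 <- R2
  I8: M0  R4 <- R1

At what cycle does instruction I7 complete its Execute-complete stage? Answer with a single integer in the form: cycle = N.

I1: IS=1 RO=2 EX=7 WR=8
I2: IS=2 RO=3 EX=8 WR=9
I3: IS=3 RO=10 EX=12 WR=13  [RAW R1: wait I2 write@9]
I4: IS=14 RO=15 EX=16 WR=17  [WAW R4: wait I3 write@13]
I5: IS=15 RO=18 EX=23 WR=24  [RAW R4: wait I4 write@17]
I6: IS=16 RO=25 EX=30 WR=31  [RAW R3: wait I5 write@24]
I7: IS=32 RO=33 EX=38 WR=39  [struct: M0 busy until I6 writes@31]
I8: IS=40 RO=41 EX=46 WR=47  [struct: M0 busy until I7 writes@39]

cycle = 38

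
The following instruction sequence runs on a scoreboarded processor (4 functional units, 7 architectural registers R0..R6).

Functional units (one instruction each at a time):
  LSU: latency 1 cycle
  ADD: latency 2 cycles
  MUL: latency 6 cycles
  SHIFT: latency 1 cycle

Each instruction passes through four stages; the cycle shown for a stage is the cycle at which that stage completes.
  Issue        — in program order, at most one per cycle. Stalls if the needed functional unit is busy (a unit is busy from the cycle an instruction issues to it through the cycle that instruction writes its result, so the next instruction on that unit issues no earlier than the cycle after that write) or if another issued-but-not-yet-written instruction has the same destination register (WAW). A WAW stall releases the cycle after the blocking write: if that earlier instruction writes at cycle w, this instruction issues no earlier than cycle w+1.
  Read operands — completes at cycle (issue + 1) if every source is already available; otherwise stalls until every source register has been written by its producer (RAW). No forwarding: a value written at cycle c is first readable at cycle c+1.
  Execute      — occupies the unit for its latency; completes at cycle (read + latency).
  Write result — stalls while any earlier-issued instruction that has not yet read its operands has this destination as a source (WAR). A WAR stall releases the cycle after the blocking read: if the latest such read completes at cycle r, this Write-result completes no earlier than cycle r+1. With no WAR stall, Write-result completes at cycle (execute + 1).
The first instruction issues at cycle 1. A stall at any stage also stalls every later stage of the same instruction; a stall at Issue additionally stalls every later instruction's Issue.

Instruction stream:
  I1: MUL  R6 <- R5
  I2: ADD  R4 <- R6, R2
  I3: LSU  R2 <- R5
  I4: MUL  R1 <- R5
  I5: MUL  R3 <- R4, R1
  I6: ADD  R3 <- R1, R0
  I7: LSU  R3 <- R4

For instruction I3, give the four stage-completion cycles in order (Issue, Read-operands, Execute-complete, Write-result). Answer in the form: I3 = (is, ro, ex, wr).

I3 = (3, 4, 5, 11)

cycle 1: I1 dispatched to MUL
cycle 2: I1 operands ready | I2 dispatched to ADD
cycle 3: I3 dispatched to LSU
cycle 4: I3 operands ready
cycle 5: I3 complete
cycle 8: I1 complete
cycle 9: R6←I1
cycle 10: I2 operands ready | I4 dispatched to MUL
cycle 11: R2←I3 | I4 operands ready
cycle 12: I2 complete
cycle 13: R4←I2
cycle 17: I4 complete
cycle 18: R1←I4
cycle 19: I5 dispatched to MUL
cycle 20: I5 operands ready
cycle 26: I5 complete
cycle 27: R3←I5
cycle 28: I6 dispatched to ADD
cycle 29: I6 operands ready
cycle 31: I6 complete
cycle 32: R3←I6
cycle 33: I7 dispatched to LSU
cycle 34: I7 operands ready
cycle 35: I7 complete
cycle 36: R3←I7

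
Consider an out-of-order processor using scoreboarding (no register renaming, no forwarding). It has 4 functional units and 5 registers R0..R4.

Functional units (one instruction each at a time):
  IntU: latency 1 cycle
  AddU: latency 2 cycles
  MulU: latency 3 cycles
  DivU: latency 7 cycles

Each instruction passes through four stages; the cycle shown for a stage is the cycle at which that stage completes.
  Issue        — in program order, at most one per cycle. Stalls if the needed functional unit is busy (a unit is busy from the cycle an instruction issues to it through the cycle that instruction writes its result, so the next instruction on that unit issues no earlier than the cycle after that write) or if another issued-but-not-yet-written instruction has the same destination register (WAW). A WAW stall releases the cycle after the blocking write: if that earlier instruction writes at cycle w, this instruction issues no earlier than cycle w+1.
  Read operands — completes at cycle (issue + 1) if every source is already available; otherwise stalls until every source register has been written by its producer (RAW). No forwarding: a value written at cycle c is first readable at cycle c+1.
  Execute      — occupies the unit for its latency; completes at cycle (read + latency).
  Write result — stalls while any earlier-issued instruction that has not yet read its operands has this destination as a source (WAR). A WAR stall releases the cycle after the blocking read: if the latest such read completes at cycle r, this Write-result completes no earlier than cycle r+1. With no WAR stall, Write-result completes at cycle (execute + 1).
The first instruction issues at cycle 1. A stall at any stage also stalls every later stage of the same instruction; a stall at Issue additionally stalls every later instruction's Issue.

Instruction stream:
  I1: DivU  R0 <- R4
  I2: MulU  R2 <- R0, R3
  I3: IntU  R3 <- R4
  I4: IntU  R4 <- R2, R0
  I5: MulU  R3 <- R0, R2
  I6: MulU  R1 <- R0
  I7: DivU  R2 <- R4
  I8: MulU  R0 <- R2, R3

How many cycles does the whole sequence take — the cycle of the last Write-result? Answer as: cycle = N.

[I1] 1/2/9/10
[I2] 2/11/14/15  (RAW R0: wait I1 write@10)
[I3] 3/4/5/12  (WAR R3: wait I2 read@11)
[I4] 13/16/17/18  (struct: IntU busy until I3 writes@12; RAW R2: wait I2 write@15)
[I5] 16/17/20/21  (struct: MulU busy until I2 writes@15)
[I6] 22/23/26/27  (struct: MulU busy until I5 writes@21)
[I7] 23/24/31/32
[I8] 28/33/36/37  (struct: MulU busy until I6 writes@27; RAW R2: wait I7 write@32)

cycle = 37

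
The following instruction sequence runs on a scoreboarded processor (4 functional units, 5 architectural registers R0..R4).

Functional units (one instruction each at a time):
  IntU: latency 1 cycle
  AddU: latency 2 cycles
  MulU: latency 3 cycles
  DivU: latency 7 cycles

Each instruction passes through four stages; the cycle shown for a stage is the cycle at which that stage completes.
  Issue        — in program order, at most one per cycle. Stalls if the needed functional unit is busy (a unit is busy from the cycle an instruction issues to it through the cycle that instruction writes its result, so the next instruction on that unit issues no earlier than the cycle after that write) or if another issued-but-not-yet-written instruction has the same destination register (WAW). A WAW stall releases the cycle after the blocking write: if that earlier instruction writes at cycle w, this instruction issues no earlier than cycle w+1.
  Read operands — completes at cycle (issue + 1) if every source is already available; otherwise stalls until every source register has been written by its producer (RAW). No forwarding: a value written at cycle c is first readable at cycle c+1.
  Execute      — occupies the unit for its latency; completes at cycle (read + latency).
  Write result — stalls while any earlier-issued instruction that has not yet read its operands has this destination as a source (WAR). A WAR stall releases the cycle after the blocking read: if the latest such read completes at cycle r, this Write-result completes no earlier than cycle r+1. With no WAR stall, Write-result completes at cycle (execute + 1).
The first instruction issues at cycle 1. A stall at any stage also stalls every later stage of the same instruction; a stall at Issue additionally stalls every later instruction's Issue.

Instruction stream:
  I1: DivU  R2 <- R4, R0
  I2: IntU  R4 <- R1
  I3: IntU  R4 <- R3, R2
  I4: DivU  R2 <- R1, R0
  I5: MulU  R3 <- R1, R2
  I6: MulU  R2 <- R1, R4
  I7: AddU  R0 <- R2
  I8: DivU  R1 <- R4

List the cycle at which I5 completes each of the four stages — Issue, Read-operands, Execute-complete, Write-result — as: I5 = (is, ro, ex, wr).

t=1  I1 issues→DivU
t=2  I1 reads · I2 issues→IntU
t=3  I2 reads
t=4  I2 exec-done
t=5  I2 writes R4
t=6  I3 issues→IntU
t=9  I1 exec-done
t=10  I1 writes R2
t=11  I3 reads · I4 issues→DivU
t=12  I3 exec-done · I4 reads · I5 issues→MulU
t=13  I3 writes R4
t=19  I4 exec-done
t=20  I4 writes R2
t=21  I5 reads
t=24  I5 exec-done
t=25  I5 writes R3
t=26  I6 issues→MulU
t=27  I6 reads · I7 issues→AddU
t=28  I8 issues→DivU
t=29  I8 reads
t=30  I6 exec-done
t=31  I6 writes R2
t=32  I7 reads
t=34  I7 exec-done
t=35  I7 writes R0
t=36  I8 exec-done
t=37  I8 writes R1

I5 = (12, 21, 24, 25)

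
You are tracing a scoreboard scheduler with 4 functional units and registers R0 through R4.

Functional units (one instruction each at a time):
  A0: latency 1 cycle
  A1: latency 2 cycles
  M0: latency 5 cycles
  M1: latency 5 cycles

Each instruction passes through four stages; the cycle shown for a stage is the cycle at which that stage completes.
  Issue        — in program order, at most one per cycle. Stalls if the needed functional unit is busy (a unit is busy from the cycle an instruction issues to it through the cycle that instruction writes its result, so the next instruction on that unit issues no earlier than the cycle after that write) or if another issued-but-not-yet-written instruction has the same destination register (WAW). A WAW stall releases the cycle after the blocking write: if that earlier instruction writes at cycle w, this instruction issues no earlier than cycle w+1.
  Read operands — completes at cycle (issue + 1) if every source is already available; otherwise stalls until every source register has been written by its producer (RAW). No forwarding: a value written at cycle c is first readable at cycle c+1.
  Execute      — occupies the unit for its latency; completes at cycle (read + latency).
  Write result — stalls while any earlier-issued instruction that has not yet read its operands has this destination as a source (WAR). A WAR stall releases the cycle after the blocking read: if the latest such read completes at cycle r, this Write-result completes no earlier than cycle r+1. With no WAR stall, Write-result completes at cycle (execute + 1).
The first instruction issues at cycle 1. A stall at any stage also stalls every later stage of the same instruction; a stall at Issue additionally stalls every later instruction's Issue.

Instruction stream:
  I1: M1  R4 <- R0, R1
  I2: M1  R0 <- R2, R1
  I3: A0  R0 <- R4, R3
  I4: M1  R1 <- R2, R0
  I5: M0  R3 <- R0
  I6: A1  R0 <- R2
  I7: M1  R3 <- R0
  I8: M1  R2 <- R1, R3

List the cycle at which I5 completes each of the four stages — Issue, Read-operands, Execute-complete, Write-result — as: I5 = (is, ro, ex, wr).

I5 = (19, 21, 26, 27)

I1: IS=1 RO=2 EX=7 WR=8
I2: IS=9 RO=10 EX=15 WR=16  [struct: M1 busy until I1 writes@8]
I3: IS=17 RO=18 EX=19 WR=20  [WAW R0: wait I2 write@16]
I4: IS=18 RO=21 EX=26 WR=27  [RAW R0: wait I3 write@20]
I5: IS=19 RO=21 EX=26 WR=27  [RAW R0: wait I3 write@20]
I6: IS=21 RO=22 EX=24 WR=25  [WAW R0: wait I3 write@20]
I7: IS=28 RO=29 EX=34 WR=35  [WAW R3: wait I5 write@27]
I8: IS=36 RO=37 EX=42 WR=43  [struct: M1 busy until I7 writes@35]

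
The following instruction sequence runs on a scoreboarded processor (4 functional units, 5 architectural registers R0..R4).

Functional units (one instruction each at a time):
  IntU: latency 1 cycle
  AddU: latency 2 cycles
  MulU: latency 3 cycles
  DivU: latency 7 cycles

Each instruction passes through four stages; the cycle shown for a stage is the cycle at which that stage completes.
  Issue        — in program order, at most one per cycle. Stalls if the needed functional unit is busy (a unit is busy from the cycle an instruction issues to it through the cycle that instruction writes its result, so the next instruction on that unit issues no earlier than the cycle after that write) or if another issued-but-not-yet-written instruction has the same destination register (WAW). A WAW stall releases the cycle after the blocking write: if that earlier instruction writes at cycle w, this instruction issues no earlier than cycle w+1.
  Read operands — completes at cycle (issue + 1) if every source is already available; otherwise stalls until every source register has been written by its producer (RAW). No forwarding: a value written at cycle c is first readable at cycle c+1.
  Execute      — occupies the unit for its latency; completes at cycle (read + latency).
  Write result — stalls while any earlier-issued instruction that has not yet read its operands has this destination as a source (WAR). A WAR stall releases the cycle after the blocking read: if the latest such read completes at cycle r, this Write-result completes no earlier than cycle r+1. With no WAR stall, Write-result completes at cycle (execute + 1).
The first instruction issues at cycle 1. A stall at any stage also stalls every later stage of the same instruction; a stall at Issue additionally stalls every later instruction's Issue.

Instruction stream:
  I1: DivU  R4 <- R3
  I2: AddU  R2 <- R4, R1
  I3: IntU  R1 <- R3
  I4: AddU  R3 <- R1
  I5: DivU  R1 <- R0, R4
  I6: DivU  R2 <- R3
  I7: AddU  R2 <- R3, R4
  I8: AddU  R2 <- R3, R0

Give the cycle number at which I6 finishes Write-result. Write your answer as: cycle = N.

cycle = 35

cycle 1: I1 dispatched to DivU
cycle 2: I1 operands ready · I2 dispatched to AddU
cycle 3: I3 dispatched to IntU
cycle 4: I3 operands ready
cycle 5: I3 complete
cycle 9: I1 complete
cycle 10: R4←I1
cycle 11: I2 operands ready
cycle 12: R1←I3
cycle 13: I2 complete
cycle 14: R2←I2
cycle 15: I4 dispatched to AddU
cycle 16: I4 operands ready · I5 dispatched to DivU
cycle 17: I5 operands ready
cycle 18: I4 complete
cycle 19: R3←I4
cycle 24: I5 complete
cycle 25: R1←I5
cycle 26: I6 dispatched to DivU
cycle 27: I6 operands ready
cycle 34: I6 complete
cycle 35: R2←I6
cycle 36: I7 dispatched to AddU
cycle 37: I7 operands ready
cycle 39: I7 complete
cycle 40: R2←I7
cycle 41: I8 dispatched to AddU
cycle 42: I8 operands ready
cycle 44: I8 complete
cycle 45: R2←I8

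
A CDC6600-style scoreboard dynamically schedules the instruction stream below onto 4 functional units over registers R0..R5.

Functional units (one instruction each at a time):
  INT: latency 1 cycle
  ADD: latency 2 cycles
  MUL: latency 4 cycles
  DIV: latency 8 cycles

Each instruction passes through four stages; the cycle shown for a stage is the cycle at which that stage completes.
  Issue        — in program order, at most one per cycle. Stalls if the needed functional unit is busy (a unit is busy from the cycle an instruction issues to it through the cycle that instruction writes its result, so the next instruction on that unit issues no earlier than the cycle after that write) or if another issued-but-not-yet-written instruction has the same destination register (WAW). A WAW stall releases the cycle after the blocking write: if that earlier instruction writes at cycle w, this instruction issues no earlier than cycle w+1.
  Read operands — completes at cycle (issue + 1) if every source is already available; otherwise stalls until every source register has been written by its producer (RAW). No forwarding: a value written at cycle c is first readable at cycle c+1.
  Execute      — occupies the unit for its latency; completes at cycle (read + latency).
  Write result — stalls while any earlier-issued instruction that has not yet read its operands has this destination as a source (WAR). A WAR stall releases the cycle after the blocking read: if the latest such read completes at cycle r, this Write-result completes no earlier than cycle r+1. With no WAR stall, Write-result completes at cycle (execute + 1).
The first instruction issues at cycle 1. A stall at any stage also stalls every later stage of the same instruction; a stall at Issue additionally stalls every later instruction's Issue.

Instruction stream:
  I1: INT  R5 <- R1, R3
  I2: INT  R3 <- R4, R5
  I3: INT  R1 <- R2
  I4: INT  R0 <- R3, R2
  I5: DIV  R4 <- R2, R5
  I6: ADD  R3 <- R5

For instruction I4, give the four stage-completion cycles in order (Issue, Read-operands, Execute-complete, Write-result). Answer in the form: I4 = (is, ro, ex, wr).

I1 -> (1, 2, 3, 4)
I2 -> (5, 6, 7, 8)  // struct: INT busy until I1 writes@4
I3 -> (9, 10, 11, 12)  // struct: INT busy until I2 writes@8
I4 -> (13, 14, 15, 16)  // struct: INT busy until I3 writes@12
I5 -> (14, 15, 23, 24)
I6 -> (15, 16, 18, 19)

I4 = (13, 14, 15, 16)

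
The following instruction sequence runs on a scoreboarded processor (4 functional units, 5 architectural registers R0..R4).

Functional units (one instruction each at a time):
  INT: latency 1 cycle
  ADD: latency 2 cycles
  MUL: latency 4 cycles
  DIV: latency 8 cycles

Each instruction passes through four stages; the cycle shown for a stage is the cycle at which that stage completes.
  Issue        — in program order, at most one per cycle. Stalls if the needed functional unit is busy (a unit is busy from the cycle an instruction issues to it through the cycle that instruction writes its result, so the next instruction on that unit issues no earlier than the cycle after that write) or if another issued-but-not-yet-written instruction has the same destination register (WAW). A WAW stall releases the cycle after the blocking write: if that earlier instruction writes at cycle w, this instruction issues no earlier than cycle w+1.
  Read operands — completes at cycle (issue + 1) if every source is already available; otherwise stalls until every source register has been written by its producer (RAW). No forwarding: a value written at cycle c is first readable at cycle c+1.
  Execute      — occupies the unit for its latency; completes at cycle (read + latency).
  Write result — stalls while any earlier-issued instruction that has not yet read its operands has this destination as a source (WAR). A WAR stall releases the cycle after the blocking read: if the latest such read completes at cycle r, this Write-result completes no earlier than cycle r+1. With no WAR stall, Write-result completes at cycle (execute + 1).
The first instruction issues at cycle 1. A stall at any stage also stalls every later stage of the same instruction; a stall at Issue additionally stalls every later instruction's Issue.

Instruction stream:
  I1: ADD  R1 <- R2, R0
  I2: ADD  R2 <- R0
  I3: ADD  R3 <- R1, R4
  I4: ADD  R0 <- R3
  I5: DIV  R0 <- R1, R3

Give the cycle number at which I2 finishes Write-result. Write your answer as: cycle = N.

t=1  I1 dispatched to ADD
t=2  I1 operands ready
t=4  I1 complete
t=5  R1←I1
t=6  I2 dispatched to ADD
t=7  I2 operands ready
t=9  I2 complete
t=10  R2←I2
t=11  I3 dispatched to ADD
t=12  I3 operands ready
t=14  I3 complete
t=15  R3←I3
t=16  I4 dispatched to ADD
t=17  I4 operands ready
t=19  I4 complete
t=20  R0←I4
t=21  I5 dispatched to DIV
t=22  I5 operands ready
t=30  I5 complete
t=31  R0←I5

cycle = 10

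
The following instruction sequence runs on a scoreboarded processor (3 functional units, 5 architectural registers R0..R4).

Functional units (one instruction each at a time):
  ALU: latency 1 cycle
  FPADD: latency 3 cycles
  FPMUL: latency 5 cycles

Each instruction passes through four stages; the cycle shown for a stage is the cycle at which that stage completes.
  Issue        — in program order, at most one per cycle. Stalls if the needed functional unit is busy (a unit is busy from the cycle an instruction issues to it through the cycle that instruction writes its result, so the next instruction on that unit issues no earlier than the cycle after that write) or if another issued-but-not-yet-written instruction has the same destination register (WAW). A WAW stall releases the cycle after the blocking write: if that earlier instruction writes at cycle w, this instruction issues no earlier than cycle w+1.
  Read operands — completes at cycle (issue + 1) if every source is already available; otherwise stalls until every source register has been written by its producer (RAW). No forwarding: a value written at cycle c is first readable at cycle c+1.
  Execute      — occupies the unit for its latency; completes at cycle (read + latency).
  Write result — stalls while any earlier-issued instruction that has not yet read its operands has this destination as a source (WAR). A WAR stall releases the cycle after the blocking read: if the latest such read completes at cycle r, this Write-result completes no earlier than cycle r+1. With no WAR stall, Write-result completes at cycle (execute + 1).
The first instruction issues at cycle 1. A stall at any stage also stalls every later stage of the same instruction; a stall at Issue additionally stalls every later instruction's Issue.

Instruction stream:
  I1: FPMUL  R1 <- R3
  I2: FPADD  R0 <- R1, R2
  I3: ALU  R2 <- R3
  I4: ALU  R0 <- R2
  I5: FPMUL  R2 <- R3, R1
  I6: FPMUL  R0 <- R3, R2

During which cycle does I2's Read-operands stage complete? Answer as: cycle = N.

cycle = 9

I1 -> (1, 2, 7, 8)
I2 -> (2, 9, 12, 13)  // RAW R1: wait I1 write@8
I3 -> (3, 4, 5, 10)  // WAR R2: wait I2 read@9
I4 -> (14, 15, 16, 17)  // WAW R0: wait I2 write@13
I5 -> (15, 16, 21, 22)
I6 -> (23, 24, 29, 30)  // struct: FPMUL busy until I5 writes@22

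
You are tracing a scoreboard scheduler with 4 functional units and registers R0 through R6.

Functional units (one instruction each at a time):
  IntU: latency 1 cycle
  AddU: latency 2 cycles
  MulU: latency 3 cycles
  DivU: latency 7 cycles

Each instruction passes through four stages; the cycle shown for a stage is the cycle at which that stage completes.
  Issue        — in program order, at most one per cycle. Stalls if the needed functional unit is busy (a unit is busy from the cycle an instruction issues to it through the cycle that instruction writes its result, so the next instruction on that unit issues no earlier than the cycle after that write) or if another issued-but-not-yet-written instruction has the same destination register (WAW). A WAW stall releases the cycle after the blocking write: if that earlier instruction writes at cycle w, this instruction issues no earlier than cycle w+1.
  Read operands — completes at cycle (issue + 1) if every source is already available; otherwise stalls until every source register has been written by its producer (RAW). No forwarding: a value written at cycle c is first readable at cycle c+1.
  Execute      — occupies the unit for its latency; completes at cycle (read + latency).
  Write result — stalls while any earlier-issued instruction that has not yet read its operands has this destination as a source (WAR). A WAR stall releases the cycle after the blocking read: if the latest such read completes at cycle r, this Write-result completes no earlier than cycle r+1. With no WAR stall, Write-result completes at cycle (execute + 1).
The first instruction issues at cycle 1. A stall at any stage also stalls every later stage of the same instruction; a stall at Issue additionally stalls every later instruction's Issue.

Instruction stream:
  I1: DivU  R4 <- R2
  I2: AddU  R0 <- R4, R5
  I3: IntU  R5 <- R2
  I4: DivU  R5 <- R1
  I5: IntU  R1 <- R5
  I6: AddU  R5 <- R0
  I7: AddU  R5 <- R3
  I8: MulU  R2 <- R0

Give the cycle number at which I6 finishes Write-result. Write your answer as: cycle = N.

[1] issue I1 (DivU)
[2] I1 read-ops · issue I2 (AddU)
[3] issue I3 (IntU)
[4] I3 read-ops
[5] I3 finished on IntU
[9] I1 finished on DivU
[10] I1→R4
[11] I2 read-ops
[12] I3→R5
[13] I2 finished on AddU · issue I4 (DivU)
[14] I2→R0 · I4 read-ops · issue I5 (IntU)
[21] I4 finished on DivU
[22] I4→R5
[23] I5 read-ops · issue I6 (AddU)
[24] I5 finished on IntU · I6 read-ops
[25] I5→R1
[26] I6 finished on AddU
[27] I6→R5
[28] issue I7 (AddU)
[29] I7 read-ops · issue I8 (MulU)
[30] I8 read-ops
[31] I7 finished on AddU
[32] I7→R5
[33] I8 finished on MulU
[34] I8→R2

cycle = 27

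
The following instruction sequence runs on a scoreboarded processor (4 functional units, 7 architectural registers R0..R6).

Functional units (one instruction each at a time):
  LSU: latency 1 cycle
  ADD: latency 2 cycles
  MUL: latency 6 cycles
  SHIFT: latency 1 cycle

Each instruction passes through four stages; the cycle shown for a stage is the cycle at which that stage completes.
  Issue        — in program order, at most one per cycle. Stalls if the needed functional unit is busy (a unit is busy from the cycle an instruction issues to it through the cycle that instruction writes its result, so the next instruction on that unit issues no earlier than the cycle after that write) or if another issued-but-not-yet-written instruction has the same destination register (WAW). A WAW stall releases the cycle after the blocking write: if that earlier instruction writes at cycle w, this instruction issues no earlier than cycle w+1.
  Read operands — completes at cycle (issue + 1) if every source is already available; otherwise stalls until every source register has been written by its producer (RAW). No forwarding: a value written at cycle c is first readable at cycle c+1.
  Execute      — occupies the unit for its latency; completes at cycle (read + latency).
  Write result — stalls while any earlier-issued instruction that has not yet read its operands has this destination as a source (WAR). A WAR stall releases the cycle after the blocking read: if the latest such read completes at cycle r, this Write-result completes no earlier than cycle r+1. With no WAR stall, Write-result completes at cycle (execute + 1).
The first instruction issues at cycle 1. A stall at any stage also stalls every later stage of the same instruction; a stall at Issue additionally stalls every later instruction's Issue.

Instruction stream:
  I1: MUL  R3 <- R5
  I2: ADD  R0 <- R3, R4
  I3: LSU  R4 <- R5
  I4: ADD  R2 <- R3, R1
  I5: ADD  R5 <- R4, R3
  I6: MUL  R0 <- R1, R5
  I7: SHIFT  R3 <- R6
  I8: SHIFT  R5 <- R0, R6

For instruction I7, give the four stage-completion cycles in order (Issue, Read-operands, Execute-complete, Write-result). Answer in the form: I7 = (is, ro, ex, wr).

c1: I1 dispatched to MUL
c2: I1 operands ready | I2 dispatched to ADD
c3: I3 dispatched to LSU
c4: I3 operands ready
c5: I3 complete
c8: I1 complete
c9: R3←I1
c10: I2 operands ready
c11: R4←I3
c12: I2 complete
c13: R0←I2
c14: I4 dispatched to ADD
c15: I4 operands ready
c17: I4 complete
c18: R2←I4
c19: I5 dispatched to ADD
c20: I5 operands ready | I6 dispatched to MUL
c21: I7 dispatched to SHIFT
c22: I5 complete | I7 operands ready
c23: R5←I5 | I7 complete
c24: I6 operands ready | R3←I7
c25: I8 dispatched to SHIFT
c30: I6 complete
c31: R0←I6
c32: I8 operands ready
c33: I8 complete
c34: R5←I8

I7 = (21, 22, 23, 24)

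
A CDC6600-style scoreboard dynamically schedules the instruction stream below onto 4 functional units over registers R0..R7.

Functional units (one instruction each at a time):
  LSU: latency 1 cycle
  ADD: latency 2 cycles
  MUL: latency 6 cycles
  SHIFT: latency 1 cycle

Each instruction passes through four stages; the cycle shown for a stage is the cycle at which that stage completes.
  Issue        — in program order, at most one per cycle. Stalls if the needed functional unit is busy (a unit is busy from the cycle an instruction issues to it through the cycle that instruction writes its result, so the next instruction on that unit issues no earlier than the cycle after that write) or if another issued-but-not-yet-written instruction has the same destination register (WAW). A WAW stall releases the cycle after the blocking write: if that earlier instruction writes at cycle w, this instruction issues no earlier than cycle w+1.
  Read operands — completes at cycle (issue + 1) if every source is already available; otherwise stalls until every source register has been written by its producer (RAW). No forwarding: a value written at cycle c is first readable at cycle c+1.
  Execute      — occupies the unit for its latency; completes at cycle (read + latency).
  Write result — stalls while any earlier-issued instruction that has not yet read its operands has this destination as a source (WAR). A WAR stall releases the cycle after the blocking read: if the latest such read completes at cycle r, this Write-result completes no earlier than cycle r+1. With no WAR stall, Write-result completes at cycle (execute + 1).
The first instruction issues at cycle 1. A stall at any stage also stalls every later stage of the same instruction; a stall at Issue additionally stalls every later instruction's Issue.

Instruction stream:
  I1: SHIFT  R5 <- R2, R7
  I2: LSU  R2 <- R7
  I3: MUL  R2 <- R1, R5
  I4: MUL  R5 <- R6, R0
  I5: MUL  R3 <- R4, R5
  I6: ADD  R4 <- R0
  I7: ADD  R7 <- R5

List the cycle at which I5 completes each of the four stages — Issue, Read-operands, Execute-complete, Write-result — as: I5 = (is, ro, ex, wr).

cycle 1: I1 issues→SHIFT
cycle 2: I1 reads | I2 issues→LSU
cycle 3: I1 exec-done | I2 reads
cycle 4: I1 writes R5 | I2 exec-done
cycle 5: I2 writes R2
cycle 6: I3 issues→MUL
cycle 7: I3 reads
cycle 13: I3 exec-done
cycle 14: I3 writes R2
cycle 15: I4 issues→MUL
cycle 16: I4 reads
cycle 22: I4 exec-done
cycle 23: I4 writes R5
cycle 24: I5 issues→MUL
cycle 25: I5 reads | I6 issues→ADD
cycle 26: I6 reads
cycle 28: I6 exec-done
cycle 29: I6 writes R4
cycle 30: I7 issues→ADD
cycle 31: I5 exec-done | I7 reads
cycle 32: I5 writes R3
cycle 33: I7 exec-done
cycle 34: I7 writes R7

I5 = (24, 25, 31, 32)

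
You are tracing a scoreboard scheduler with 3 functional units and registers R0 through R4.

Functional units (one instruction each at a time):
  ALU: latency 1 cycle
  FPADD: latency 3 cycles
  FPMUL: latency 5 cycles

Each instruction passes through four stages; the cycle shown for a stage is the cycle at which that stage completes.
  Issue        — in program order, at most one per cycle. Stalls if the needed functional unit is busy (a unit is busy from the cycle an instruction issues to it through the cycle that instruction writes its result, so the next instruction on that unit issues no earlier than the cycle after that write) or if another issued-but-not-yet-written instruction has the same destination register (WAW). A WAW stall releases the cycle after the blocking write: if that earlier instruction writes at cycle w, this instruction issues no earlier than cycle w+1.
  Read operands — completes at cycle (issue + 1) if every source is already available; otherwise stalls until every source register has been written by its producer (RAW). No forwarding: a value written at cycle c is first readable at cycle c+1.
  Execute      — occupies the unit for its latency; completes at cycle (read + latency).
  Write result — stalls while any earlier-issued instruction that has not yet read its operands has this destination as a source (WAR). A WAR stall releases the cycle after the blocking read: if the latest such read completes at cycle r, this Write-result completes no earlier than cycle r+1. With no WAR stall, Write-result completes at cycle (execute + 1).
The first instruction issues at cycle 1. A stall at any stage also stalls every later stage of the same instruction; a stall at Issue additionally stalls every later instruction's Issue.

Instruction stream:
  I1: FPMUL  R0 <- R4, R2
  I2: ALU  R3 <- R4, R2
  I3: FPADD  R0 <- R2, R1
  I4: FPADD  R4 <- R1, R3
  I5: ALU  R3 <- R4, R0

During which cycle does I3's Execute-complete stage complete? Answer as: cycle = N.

1) issue 1, read 2, done 7, write 8
2) issue 2, read 3, done 4, write 5
3) issue 9, read 10, done 13, write 14  <WAW R0: wait I1 write@8>
4) issue 15, read 16, done 19, write 20  <struct: FPADD busy until I3 writes@14>
5) issue 16, read 21, done 22, write 23  <RAW R4: wait I4 write@20>

cycle = 13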